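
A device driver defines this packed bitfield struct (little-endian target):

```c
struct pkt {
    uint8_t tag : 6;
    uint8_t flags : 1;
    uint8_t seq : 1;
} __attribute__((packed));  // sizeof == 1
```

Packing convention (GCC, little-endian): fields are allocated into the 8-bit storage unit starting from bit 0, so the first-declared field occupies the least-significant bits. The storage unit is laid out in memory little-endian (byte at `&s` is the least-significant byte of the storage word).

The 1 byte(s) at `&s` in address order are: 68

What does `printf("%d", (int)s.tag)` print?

40

[0]=0x68 (little-endian) → word 0x68
tag [0+:6] = (word>>0) & 0x3f = 40  ←
flags [6+:1] = (word>>6) & 0x1 = 1
seq [7+:1] = (word>>7) & 0x1 = 0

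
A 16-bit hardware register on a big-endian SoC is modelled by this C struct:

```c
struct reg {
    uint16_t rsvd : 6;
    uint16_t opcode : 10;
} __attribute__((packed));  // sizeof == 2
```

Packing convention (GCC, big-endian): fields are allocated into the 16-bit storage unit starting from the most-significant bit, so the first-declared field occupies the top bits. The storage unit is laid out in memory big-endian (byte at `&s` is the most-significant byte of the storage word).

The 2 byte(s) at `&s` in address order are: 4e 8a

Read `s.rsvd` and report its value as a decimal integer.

[0]=0x4e [1]=0x8a (big-endian) → word 0x4e8a
rsvd:6 @ bit 10 → (0x4e8a>>10)&0x3f = 0x13  ←
opcode:10 @ bit 0 → (0x4e8a>>0)&0x3ff = 0x28a

19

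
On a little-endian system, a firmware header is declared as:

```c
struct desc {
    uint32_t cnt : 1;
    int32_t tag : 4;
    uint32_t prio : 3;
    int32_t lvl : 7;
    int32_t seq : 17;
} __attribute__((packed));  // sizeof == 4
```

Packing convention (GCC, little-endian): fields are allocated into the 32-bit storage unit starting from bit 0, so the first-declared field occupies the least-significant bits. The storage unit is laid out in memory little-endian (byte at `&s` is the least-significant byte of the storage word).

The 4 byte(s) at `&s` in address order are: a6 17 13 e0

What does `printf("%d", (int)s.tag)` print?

[0]=0xa6 [1]=0x17 [2]=0x13 [3]=0xe0 (little-endian) → word 0xe01317a6
cnt:1 @ bit 0 → (0xe01317a6>>0)&0x1 = 0x0
tag:4 @ bit 1 → (0xe01317a6>>1)&0xf = 0x3  ←
prio:3 @ bit 5 → (0xe01317a6>>5)&0x7 = 0x5
lvl:7 @ bit 8 → (0xe01317a6>>8)&0x7f = 0x17
seq:17 @ bit 15 → (0xe01317a6>>15)&0x1ffff = 0x1c026
tag signed 4b, MSB=0: value = 3

3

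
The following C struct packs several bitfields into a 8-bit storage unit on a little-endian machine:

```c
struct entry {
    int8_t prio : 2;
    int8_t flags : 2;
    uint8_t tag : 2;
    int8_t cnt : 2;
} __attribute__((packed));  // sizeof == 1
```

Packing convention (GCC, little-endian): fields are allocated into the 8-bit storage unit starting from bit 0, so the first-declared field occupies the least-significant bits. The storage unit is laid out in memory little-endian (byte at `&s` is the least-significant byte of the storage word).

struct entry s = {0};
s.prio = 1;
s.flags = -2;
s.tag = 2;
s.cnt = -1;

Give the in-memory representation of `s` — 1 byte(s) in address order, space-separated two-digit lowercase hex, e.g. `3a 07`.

prio:2 = 1 → 0x1 << 0 → word 0x01
flags:2 = -2 → 0x2 << 2 → word 0x09
tag:2 = 2 → 0x2 << 4 → word 0x29
cnt:2 = -1 → 0x3 << 6 → word 0xe9
word = 0xe9 → little-endian bytes:
  [0]=0xe9

e9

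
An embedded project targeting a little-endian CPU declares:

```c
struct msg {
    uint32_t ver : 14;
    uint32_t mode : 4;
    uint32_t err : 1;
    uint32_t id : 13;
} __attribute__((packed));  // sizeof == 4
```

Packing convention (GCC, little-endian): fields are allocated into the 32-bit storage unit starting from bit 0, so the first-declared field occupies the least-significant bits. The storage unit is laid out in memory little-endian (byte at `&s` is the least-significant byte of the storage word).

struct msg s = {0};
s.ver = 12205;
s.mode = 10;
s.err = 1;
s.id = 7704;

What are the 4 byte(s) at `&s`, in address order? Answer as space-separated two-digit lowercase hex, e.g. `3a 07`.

ver:14 = 12205 → 0x2fad << 0 → word 0x00002fad
mode:4 = 10 → 0xa << 14 → word 0x0002afad
err:1 = 1 → 0x1 << 18 → word 0x0006afad
id:13 = 7704 → 0x1e18 << 19 → word 0xf0c6afad
word = 0xf0c6afad → little-endian bytes:
  [0]=0xad  [1]=0xaf  [2]=0xc6  [3]=0xf0

ad af c6 f0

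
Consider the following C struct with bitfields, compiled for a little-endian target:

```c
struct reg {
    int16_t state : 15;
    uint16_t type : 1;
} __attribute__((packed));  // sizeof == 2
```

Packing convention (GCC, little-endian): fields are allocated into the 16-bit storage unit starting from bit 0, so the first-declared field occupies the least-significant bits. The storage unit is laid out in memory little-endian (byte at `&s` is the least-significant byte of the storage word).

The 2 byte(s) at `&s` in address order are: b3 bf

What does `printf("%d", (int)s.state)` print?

16307

[0]=0xb3 [1]=0xbf (little-endian) → word 0xbfb3
state [0+:15] = (word>>0) & 0x7fff = 16307  ←
type [15+:1] = (word>>15) & 0x1 = 1
state signed 15b, MSB=0: value = 16307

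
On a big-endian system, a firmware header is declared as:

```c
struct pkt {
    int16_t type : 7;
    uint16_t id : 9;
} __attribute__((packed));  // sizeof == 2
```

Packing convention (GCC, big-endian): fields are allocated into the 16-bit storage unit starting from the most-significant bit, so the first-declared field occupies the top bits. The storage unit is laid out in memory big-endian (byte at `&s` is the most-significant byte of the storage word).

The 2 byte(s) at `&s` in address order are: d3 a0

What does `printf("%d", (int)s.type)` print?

[0]=0xd3 [1]=0xa0 (big-endian) → word 0xd3a0
type [9+:7] = (word>>9) & 0x7f = 105  ←
id [0+:9] = (word>>0) & 0x1ff = 416
type signed 7b, MSB=1: 105 - 128 = -23

-23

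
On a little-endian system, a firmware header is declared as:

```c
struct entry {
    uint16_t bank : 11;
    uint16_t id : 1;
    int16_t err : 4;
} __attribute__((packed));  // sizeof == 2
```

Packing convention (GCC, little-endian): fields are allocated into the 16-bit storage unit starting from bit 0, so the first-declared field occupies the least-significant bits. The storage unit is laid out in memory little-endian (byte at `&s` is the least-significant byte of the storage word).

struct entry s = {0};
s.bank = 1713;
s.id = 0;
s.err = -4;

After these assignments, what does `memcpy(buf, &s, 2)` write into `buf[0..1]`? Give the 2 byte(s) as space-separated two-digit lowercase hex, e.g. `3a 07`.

b1 c6

[0+:11] bank=1713 & 0x7ff = 0x6b1; word=0x06b1
[11+:1] id=0 & 0x1 = 0x0; word=0x06b1
[12+:4] err=-4 & 0xf = 0xc; word=0xc6b1
word = 0xc6b1 → little-endian bytes:
  [0]=0xb1  [1]=0xc6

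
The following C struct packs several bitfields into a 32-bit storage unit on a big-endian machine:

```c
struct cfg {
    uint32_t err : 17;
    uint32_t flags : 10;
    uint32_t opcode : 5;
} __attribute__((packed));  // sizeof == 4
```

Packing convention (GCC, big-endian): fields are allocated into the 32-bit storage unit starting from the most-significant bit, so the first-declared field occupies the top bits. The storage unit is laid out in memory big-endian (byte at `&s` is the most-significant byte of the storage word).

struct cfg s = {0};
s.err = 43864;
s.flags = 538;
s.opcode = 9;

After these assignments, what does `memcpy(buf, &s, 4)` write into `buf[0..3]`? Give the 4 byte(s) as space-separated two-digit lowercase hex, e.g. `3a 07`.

err:17 = 43864 → 0xab58 << 15 → word 0x55ac0000
flags:10 = 538 → 0x21a << 5 → word 0x55ac4340
opcode:5 = 9 → 0x9 << 0 → word 0x55ac4349
word = 0x55ac4349 → big-endian bytes:
  [0]=0x55  [1]=0xac  [2]=0x43  [3]=0x49

55 ac 43 49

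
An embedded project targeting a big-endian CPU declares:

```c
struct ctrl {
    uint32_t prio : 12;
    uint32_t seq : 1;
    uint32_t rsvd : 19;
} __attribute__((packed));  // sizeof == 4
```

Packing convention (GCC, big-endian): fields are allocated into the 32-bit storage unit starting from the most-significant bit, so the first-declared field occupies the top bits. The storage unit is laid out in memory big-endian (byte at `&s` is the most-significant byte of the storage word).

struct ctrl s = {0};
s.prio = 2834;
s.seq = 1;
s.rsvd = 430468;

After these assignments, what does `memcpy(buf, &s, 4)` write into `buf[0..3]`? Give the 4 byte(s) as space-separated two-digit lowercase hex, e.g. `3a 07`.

b1 2e 91 84

prio (12b) val=2834 bits=0xb12 at bit 20: 0xb1200000
seq (1b) val=1 bits=0x1 at bit 19: 0xb1280000
rsvd (19b) val=430468 bits=0x69184 at bit 0: 0xb12e9184
word = 0xb12e9184 → big-endian bytes:
  [0]=0xb1  [1]=0x2e  [2]=0x91  [3]=0x84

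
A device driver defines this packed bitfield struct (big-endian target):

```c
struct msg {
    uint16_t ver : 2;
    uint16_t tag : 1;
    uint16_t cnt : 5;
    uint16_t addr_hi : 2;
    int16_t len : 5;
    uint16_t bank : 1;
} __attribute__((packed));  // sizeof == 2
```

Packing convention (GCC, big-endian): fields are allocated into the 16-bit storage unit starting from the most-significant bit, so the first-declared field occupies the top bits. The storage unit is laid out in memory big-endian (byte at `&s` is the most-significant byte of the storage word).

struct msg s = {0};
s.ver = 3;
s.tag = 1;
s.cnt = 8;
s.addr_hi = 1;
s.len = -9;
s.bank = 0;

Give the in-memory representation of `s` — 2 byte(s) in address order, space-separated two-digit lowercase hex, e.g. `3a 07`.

ver:2 = 3 → 0x3 << 14 → word 0xc000
tag:1 = 1 → 0x1 << 13 → word 0xe000
cnt:5 = 8 → 0x8 << 8 → word 0xe800
addr_hi:2 = 1 → 0x1 << 6 → word 0xe840
len:5 = -9 → 0x17 << 1 → word 0xe86e
bank:1 = 0 → 0x0 << 0 → word 0xe86e
word = 0xe86e → big-endian bytes:
  [0]=0xe8  [1]=0x6e

e8 6e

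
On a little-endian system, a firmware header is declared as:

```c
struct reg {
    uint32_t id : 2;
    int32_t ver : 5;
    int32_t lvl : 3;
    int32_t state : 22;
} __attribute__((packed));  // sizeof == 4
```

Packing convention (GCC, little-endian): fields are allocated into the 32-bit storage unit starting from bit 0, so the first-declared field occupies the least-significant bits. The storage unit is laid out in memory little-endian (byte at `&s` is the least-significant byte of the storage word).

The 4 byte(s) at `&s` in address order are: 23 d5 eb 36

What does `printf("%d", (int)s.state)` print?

899829

[0]=0x23 [1]=0xd5 [2]=0xeb [3]=0x36 (little-endian) → word 0x36ebd523
id [0+:2] = (word>>0) & 0x3 = 3
ver [2+:5] = (word>>2) & 0x1f = 8
lvl [7+:3] = (word>>7) & 0x7 = 2
state [10+:22] = (word>>10) & 0x3fffff = 899829  ←
state signed 22b, MSB=0: value = 899829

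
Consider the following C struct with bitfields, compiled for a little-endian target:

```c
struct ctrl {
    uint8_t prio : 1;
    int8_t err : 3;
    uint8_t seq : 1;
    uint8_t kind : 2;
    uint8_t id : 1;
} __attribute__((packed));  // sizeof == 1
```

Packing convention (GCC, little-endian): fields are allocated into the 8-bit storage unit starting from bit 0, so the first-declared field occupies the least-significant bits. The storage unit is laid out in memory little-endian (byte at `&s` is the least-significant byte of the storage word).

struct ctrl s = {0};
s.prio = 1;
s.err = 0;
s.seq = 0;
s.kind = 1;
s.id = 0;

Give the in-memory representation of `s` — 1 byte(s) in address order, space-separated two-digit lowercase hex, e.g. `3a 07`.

prio:1 = 1 → 0x1 << 0 → word 0x01
err:3 = 0 → 0x0 << 1 → word 0x01
seq:1 = 0 → 0x0 << 4 → word 0x01
kind:2 = 1 → 0x1 << 5 → word 0x21
id:1 = 0 → 0x0 << 7 → word 0x21
word = 0x21 → little-endian bytes:
  [0]=0x21

21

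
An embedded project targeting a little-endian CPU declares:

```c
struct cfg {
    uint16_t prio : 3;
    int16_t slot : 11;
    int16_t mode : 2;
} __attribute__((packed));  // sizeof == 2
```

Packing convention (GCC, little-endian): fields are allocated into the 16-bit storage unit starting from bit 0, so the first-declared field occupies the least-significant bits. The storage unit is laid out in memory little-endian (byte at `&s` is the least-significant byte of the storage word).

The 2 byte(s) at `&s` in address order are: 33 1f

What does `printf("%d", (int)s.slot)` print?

[0]=0x33 [1]=0x1f (little-endian) → word 0x1f33
prio:3 @ bit 0 → (0x1f33>>0)&0x7 = 0x3
slot:11 @ bit 3 → (0x1f33>>3)&0x7ff = 0x3e6  ←
mode:2 @ bit 14 → (0x1f33>>14)&0x3 = 0x0
slot signed 11b, MSB=0: value = 998

998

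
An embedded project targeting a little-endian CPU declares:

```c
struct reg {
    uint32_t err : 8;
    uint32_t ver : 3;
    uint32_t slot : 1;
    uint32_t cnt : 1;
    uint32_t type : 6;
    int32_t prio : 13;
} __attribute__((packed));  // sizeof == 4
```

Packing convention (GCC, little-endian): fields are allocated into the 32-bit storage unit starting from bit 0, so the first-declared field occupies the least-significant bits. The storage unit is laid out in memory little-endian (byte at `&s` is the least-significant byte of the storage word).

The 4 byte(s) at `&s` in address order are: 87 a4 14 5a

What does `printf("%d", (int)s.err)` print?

135

[0]=0x87 [1]=0xa4 [2]=0x14 [3]=0x5a (little-endian) → word 0x5a14a487
err:8 @ bit 0 → (0x5a14a487>>0)&0xff = 0x87  ←
ver:3 @ bit 8 → (0x5a14a487>>8)&0x7 = 0x4
slot:1 @ bit 11 → (0x5a14a487>>11)&0x1 = 0x0
cnt:1 @ bit 12 → (0x5a14a487>>12)&0x1 = 0x0
type:6 @ bit 13 → (0x5a14a487>>13)&0x3f = 0x25
prio:13 @ bit 19 → (0x5a14a487>>19)&0x1fff = 0xb42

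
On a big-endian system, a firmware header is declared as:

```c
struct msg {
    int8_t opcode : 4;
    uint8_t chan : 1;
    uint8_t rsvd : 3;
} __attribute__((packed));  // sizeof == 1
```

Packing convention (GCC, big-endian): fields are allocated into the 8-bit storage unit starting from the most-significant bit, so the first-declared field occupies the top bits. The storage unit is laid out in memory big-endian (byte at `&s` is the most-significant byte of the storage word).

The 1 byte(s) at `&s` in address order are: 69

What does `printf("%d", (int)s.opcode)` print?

[0]=0x69 (big-endian) → word 0x69
opcode:4 @ bit 4 → (0x69>>4)&0xf = 0x6  ←
chan:1 @ bit 3 → (0x69>>3)&0x1 = 0x1
rsvd:3 @ bit 0 → (0x69>>0)&0x7 = 0x1
opcode signed 4b, MSB=0: value = 6

6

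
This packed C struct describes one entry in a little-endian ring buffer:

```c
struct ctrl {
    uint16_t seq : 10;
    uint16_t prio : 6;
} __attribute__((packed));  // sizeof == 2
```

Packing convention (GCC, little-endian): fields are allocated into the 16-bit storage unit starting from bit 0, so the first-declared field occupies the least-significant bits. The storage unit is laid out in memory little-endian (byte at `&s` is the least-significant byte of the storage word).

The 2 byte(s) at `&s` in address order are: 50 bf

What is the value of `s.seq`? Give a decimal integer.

[0]=0x50 [1]=0xbf (little-endian) → word 0xbf50
seq [0+:10] = (word>>0) & 0x3ff = 848  ←
prio [10+:6] = (word>>10) & 0x3f = 47

848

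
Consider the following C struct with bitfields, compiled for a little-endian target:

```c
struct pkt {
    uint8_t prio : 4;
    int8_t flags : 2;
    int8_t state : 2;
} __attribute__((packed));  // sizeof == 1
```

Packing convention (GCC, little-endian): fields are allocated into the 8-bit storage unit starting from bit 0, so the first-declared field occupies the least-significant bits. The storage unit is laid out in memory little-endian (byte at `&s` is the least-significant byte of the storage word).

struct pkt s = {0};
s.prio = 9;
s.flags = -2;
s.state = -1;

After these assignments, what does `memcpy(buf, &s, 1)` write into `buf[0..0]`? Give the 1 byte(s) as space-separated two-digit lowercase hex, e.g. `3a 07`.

prio:4 = 9 → 0x9 << 0 → word 0x09
flags:2 = -2 → 0x2 << 4 → word 0x29
state:2 = -1 → 0x3 << 6 → word 0xe9
word = 0xe9 → little-endian bytes:
  [0]=0xe9

e9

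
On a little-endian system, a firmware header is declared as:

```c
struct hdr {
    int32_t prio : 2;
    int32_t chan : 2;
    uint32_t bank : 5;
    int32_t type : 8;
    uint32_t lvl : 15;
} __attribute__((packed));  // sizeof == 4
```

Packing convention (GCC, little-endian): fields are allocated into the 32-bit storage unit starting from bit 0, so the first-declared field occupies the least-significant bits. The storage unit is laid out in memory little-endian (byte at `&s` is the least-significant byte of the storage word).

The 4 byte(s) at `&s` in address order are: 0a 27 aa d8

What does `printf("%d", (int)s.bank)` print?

16

[0]=0x0a [1]=0x27 [2]=0xaa [3]=0xd8 (little-endian) → word 0xd8aa270a
prio:2 @ bit 0 → (0xd8aa270a>>0)&0x3 = 0x2
chan:2 @ bit 2 → (0xd8aa270a>>2)&0x3 = 0x2
bank:5 @ bit 4 → (0xd8aa270a>>4)&0x1f = 0x10  ←
type:8 @ bit 9 → (0xd8aa270a>>9)&0xff = 0x13
lvl:15 @ bit 17 → (0xd8aa270a>>17)&0x7fff = 0x6c55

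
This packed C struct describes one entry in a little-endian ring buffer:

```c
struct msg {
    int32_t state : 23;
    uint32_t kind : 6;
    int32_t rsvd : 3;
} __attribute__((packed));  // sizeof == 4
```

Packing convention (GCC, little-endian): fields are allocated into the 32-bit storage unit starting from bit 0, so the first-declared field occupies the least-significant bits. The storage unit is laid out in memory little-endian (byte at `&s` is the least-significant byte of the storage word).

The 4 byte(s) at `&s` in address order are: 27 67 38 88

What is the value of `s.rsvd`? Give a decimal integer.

-4

[0]=0x27 [1]=0x67 [2]=0x38 [3]=0x88 (little-endian) → word 0x88386727
state [0+:23] = (word>>0) & 0x7fffff = 3696423
kind [23+:6] = (word>>23) & 0x3f = 16
rsvd [29+:3] = (word>>29) & 0x7 = 4  ←
rsvd signed 3b, MSB=1: 4 - 8 = -4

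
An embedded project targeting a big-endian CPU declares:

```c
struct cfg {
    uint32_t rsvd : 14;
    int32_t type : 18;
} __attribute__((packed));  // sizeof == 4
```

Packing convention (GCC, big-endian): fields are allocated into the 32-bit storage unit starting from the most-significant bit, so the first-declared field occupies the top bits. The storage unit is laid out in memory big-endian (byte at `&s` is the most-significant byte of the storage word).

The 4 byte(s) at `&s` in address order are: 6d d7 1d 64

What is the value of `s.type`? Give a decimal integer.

[0]=0x6d [1]=0xd7 [2]=0x1d [3]=0x64 (big-endian) → word 0x6dd71d64
rsvd [18+:14] = (word>>18) & 0x3fff = 7029
type [0+:18] = (word>>0) & 0x3ffff = 204132  ←
type signed 18b, MSB=1: 204132 - 262144 = -58012

-58012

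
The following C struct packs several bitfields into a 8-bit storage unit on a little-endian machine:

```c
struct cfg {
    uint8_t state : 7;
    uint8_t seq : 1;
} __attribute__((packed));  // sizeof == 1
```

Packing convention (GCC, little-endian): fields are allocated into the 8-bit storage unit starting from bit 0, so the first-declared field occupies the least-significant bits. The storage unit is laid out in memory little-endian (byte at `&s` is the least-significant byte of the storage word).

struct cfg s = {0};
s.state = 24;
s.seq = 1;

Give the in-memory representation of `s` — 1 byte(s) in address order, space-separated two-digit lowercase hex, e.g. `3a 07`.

98

[0+:7] state=24 & 0x7f = 0x18; word=0x18
[7+:1] seq=1 & 0x1 = 0x1; word=0x98
word = 0x98 → little-endian bytes:
  [0]=0x98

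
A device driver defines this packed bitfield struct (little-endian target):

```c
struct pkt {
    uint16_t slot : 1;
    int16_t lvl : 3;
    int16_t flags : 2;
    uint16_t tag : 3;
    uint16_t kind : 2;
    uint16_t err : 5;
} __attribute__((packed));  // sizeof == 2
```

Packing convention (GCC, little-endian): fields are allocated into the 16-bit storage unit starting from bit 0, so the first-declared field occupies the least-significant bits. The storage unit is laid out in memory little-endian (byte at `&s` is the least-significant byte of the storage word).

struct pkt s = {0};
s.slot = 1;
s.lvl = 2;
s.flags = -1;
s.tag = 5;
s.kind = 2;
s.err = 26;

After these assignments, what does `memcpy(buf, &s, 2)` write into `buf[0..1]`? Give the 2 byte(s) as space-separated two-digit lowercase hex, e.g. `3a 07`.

75 d5

slot (1b) val=1 bits=0x1 at bit 0: 0x0001
lvl (3b) val=2 bits=0x2 at bit 1: 0x0005
flags (2b) val=-1 bits=0x3 at bit 4: 0x0035
tag (3b) val=5 bits=0x5 at bit 6: 0x0175
kind (2b) val=2 bits=0x2 at bit 9: 0x0575
err (5b) val=26 bits=0x1a at bit 11: 0xd575
word = 0xd575 → little-endian bytes:
  [0]=0x75  [1]=0xd5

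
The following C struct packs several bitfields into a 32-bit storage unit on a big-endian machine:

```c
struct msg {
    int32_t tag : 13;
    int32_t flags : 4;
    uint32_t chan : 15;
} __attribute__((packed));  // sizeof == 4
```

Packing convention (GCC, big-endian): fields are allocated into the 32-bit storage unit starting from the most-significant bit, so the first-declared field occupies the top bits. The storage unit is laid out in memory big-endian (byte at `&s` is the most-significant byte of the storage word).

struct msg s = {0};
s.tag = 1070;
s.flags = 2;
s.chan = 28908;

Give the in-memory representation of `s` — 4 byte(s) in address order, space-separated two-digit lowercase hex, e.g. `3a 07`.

21 71 70 ec

tag (13b) val=1070 bits=0x42e at bit 19: 0x21700000
flags (4b) val=2 bits=0x2 at bit 15: 0x21710000
chan (15b) val=28908 bits=0x70ec at bit 0: 0x217170ec
word = 0x217170ec → big-endian bytes:
  [0]=0x21  [1]=0x71  [2]=0x70  [3]=0xec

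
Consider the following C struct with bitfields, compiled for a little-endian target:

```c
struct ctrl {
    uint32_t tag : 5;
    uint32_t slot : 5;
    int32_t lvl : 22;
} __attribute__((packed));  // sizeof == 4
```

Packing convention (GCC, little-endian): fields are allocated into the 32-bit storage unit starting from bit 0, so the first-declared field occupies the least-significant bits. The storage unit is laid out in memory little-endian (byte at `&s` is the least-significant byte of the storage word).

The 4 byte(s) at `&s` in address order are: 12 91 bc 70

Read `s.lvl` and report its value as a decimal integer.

[0]=0x12 [1]=0x91 [2]=0xbc [3]=0x70 (little-endian) → word 0x70bc9112
tag:5 @ bit 0 → (0x70bc9112>>0)&0x1f = 0x12
slot:5 @ bit 5 → (0x70bc9112>>5)&0x1f = 0x8
lvl:22 @ bit 10 → (0x70bc9112>>10)&0x3fffff = 0x1c2f24  ←
lvl signed 22b, MSB=0: value = 1847076

1847076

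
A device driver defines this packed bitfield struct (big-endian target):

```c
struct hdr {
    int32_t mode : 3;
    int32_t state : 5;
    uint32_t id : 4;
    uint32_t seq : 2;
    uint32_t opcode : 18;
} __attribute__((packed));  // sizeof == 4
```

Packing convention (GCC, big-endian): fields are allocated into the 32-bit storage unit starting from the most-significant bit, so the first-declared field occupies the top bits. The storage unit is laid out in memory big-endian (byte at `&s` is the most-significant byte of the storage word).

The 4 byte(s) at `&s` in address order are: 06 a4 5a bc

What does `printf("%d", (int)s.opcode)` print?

[0]=0x06 [1]=0xa4 [2]=0x5a [3]=0xbc (big-endian) → word 0x06a45abc
mode [29+:3] = (word>>29) & 0x7 = 0
state [24+:5] = (word>>24) & 0x1f = 6
id [20+:4] = (word>>20) & 0xf = 10
seq [18+:2] = (word>>18) & 0x3 = 1
opcode [0+:18] = (word>>0) & 0x3ffff = 23228  ←

23228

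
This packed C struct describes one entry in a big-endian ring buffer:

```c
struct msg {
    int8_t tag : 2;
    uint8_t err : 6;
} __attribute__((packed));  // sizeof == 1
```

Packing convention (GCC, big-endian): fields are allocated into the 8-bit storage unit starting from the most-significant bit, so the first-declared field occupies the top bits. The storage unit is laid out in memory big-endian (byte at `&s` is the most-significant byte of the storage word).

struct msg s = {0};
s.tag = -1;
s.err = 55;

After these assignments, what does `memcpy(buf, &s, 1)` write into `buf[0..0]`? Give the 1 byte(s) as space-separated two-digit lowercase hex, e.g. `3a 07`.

[6+:2] tag=-1 & 0x3 = 0x3; word=0xc0
[0+:6] err=55 & 0x3f = 0x37; word=0xf7
word = 0xf7 → big-endian bytes:
  [0]=0xf7

f7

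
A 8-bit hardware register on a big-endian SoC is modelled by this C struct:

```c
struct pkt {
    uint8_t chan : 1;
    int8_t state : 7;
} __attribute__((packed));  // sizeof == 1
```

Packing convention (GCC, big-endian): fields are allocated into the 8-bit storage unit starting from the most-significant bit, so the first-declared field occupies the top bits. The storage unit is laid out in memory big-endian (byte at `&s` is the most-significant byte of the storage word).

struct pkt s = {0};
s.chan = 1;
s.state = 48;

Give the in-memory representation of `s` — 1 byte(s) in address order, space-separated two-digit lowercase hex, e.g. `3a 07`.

chan:1 = 1 → 0x1 << 7 → word 0x80
state:7 = 48 → 0x30 << 0 → word 0xb0
word = 0xb0 → big-endian bytes:
  [0]=0xb0

b0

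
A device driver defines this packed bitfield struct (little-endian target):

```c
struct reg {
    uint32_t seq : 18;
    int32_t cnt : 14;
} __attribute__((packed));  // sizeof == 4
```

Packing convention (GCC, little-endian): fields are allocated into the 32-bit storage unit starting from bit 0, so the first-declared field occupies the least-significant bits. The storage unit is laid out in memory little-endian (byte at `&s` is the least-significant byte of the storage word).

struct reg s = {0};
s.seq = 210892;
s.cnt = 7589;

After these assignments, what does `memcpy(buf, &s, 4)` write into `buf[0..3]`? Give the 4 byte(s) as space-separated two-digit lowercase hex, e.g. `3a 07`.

cc 37 97 76

seq:18 = 210892 → 0x337cc << 0 → word 0x000337cc
cnt:14 = 7589 → 0x1da5 << 18 → word 0x769737cc
word = 0x769737cc → little-endian bytes:
  [0]=0xcc  [1]=0x37  [2]=0x97  [3]=0x76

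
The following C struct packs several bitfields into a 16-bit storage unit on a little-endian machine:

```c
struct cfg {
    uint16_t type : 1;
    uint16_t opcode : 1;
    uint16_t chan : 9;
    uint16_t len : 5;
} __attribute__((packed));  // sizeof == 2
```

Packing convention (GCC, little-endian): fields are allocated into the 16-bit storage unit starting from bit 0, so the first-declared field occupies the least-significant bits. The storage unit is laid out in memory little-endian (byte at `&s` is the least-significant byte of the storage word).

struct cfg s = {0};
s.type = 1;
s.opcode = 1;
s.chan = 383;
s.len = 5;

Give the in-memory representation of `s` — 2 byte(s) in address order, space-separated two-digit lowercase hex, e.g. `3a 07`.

type (1b) val=1 bits=0x1 at bit 0: 0x0001
opcode (1b) val=1 bits=0x1 at bit 1: 0x0003
chan (9b) val=383 bits=0x17f at bit 2: 0x05ff
len (5b) val=5 bits=0x5 at bit 11: 0x2dff
word = 0x2dff → little-endian bytes:
  [0]=0xff  [1]=0x2d

ff 2d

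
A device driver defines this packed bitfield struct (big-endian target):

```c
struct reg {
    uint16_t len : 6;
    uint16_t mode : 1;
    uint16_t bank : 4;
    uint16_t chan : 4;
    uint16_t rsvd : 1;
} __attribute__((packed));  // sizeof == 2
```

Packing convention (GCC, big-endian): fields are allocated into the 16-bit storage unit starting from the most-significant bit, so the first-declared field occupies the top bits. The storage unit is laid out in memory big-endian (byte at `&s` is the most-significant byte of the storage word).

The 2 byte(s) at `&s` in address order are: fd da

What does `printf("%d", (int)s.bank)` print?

14

[0]=0xfd [1]=0xda (big-endian) → word 0xfdda
len [10+:6] = (word>>10) & 0x3f = 63
mode [9+:1] = (word>>9) & 0x1 = 0
bank [5+:4] = (word>>5) & 0xf = 14  ←
chan [1+:4] = (word>>1) & 0xf = 13
rsvd [0+:1] = (word>>0) & 0x1 = 0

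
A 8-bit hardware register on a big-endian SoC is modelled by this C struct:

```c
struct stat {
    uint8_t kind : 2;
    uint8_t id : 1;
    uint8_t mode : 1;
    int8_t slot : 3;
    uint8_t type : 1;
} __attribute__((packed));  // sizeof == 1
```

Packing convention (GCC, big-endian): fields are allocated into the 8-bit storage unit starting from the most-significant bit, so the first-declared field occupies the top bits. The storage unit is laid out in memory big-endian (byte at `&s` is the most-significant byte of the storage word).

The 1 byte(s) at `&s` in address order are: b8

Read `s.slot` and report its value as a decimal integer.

-4

[0]=0xb8 (big-endian) → word 0xb8
kind:2 @ bit 6 → (0xb8>>6)&0x3 = 0x2
id:1 @ bit 5 → (0xb8>>5)&0x1 = 0x1
mode:1 @ bit 4 → (0xb8>>4)&0x1 = 0x1
slot:3 @ bit 1 → (0xb8>>1)&0x7 = 0x4  ←
type:1 @ bit 0 → (0xb8>>0)&0x1 = 0x0
slot signed 3b, MSB=1: 4 - 8 = -4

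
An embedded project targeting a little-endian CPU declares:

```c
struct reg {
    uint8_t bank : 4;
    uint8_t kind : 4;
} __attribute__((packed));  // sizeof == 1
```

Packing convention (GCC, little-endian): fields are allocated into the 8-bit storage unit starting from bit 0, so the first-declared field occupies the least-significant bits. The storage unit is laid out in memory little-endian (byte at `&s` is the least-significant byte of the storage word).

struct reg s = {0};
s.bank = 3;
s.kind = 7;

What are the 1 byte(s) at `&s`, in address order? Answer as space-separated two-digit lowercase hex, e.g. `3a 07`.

bank:4 = 3 → 0x3 << 0 → word 0x03
kind:4 = 7 → 0x7 << 4 → word 0x73
word = 0x73 → little-endian bytes:
  [0]=0x73

73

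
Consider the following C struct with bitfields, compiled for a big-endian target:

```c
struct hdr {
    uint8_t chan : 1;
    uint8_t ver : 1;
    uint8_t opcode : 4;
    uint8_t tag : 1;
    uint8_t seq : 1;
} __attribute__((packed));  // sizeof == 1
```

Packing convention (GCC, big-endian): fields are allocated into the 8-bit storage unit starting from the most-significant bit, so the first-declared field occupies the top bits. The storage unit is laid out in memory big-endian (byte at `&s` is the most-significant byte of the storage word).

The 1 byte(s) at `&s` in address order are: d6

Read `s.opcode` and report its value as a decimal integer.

[0]=0xd6 (big-endian) → word 0xd6
chan [7+:1] = (word>>7) & 0x1 = 1
ver [6+:1] = (word>>6) & 0x1 = 1
opcode [2+:4] = (word>>2) & 0xf = 5  ←
tag [1+:1] = (word>>1) & 0x1 = 1
seq [0+:1] = (word>>0) & 0x1 = 0

5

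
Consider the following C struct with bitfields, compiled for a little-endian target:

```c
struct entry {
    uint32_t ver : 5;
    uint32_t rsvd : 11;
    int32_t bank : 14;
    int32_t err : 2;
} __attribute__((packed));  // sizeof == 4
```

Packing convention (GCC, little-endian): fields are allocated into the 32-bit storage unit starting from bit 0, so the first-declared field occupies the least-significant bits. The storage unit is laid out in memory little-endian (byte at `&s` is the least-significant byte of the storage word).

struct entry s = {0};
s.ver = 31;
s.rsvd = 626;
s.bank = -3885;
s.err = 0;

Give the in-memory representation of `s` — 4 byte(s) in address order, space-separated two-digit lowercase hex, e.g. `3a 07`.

ver (5b) val=31 bits=0x1f at bit 0: 0x0000001f
rsvd (11b) val=626 bits=0x272 at bit 5: 0x00004e5f
bank (14b) val=-3885 bits=0x30d3 at bit 16: 0x30d34e5f
err (2b) val=0 bits=0x0 at bit 30: 0x30d34e5f
word = 0x30d34e5f → little-endian bytes:
  [0]=0x5f  [1]=0x4e  [2]=0xd3  [3]=0x30

5f 4e d3 30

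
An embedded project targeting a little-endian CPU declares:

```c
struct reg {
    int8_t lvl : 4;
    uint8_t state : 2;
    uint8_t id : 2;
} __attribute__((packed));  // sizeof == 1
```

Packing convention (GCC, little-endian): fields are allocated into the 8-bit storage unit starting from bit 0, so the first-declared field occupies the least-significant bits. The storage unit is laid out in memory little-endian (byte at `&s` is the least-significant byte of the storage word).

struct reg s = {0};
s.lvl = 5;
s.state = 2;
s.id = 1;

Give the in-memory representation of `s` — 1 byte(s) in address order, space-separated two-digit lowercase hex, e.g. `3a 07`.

lvl (4b) val=5 bits=0x5 at bit 0: 0x05
state (2b) val=2 bits=0x2 at bit 4: 0x25
id (2b) val=1 bits=0x1 at bit 6: 0x65
word = 0x65 → little-endian bytes:
  [0]=0x65

65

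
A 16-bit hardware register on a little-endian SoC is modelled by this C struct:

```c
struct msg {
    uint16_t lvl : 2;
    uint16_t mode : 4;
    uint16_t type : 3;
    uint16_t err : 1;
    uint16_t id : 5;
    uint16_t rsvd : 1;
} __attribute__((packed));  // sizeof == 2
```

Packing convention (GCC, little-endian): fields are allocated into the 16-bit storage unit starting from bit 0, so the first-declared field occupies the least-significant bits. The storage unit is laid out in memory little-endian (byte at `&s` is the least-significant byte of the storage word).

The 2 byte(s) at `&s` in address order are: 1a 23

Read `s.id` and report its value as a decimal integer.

8

[0]=0x1a [1]=0x23 (little-endian) → word 0x231a
lvl:2 @ bit 0 → (0x231a>>0)&0x3 = 0x2
mode:4 @ bit 2 → (0x231a>>2)&0xf = 0x6
type:3 @ bit 6 → (0x231a>>6)&0x7 = 0x4
err:1 @ bit 9 → (0x231a>>9)&0x1 = 0x1
id:5 @ bit 10 → (0x231a>>10)&0x1f = 0x8  ←
rsvd:1 @ bit 15 → (0x231a>>15)&0x1 = 0x0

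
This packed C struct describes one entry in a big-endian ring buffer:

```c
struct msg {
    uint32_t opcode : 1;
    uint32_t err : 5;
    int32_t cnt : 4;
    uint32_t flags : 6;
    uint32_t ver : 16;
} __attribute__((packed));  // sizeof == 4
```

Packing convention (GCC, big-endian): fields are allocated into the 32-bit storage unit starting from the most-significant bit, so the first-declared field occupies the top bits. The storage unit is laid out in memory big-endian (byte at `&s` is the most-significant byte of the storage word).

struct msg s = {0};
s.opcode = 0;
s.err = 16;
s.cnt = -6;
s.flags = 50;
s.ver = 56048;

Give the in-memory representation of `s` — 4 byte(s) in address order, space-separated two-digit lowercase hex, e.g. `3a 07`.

opcode:1 = 0 → 0x0 << 31 → word 0x00000000
err:5 = 16 → 0x10 << 26 → word 0x40000000
cnt:4 = -6 → 0xa << 22 → word 0x42800000
flags:6 = 50 → 0x32 << 16 → word 0x42b20000
ver:16 = 56048 → 0xdaf0 << 0 → word 0x42b2daf0
word = 0x42b2daf0 → big-endian bytes:
  [0]=0x42  [1]=0xb2  [2]=0xda  [3]=0xf0

42 b2 da f0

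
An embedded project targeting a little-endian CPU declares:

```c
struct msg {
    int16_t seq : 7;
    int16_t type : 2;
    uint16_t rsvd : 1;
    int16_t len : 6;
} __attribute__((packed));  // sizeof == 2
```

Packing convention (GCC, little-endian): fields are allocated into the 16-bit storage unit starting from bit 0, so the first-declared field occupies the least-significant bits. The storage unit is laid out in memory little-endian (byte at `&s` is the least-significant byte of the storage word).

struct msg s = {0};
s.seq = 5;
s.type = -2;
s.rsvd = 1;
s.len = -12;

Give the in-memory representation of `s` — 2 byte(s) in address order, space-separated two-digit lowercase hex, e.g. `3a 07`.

[0+:7] seq=5 & 0x7f = 0x5; word=0x0005
[7+:2] type=-2 & 0x3 = 0x2; word=0x0105
[9+:1] rsvd=1 & 0x1 = 0x1; word=0x0305
[10+:6] len=-12 & 0x3f = 0x34; word=0xd305
word = 0xd305 → little-endian bytes:
  [0]=0x05  [1]=0xd3

05 d3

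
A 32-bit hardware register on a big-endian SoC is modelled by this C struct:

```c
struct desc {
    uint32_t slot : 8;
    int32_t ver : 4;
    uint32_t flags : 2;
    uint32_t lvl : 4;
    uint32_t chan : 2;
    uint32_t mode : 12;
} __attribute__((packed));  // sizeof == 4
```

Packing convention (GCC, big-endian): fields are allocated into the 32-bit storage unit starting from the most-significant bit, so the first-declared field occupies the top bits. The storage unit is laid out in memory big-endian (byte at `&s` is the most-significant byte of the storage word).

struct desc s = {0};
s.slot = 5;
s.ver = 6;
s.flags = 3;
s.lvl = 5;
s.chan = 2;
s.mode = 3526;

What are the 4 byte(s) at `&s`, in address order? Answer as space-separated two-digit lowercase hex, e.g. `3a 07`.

[24+:8] slot=5 & 0xff = 0x5; word=0x05000000
[20+:4] ver=6 & 0xf = 0x6; word=0x05600000
[18+:2] flags=3 & 0x3 = 0x3; word=0x056c0000
[14+:4] lvl=5 & 0xf = 0x5; word=0x056d4000
[12+:2] chan=2 & 0x3 = 0x2; word=0x056d6000
[0+:12] mode=3526 & 0xfff = 0xdc6; word=0x056d6dc6
word = 0x056d6dc6 → big-endian bytes:
  [0]=0x05  [1]=0x6d  [2]=0x6d  [3]=0xc6

05 6d 6d c6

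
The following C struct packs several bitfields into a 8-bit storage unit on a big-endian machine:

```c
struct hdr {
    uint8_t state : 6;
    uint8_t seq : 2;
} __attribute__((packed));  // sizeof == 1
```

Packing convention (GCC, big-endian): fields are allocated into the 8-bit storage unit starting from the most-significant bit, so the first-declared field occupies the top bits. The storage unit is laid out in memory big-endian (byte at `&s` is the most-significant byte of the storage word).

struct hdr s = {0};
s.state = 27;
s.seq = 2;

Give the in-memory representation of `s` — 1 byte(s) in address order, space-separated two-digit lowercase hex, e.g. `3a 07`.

state (6b) val=27 bits=0x1b at bit 2: 0x6c
seq (2b) val=2 bits=0x2 at bit 0: 0x6e
word = 0x6e → big-endian bytes:
  [0]=0x6e

6e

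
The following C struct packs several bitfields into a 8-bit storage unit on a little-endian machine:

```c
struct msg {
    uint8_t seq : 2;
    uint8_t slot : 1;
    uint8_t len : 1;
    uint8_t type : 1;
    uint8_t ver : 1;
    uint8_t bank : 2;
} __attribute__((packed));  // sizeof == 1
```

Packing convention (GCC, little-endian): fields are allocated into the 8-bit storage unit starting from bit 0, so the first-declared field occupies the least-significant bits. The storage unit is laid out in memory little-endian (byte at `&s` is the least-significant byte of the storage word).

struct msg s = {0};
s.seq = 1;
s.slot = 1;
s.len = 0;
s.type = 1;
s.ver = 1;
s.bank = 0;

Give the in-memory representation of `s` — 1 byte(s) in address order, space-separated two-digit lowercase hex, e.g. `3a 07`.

[0+:2] seq=1 & 0x3 = 0x1; word=0x01
[2+:1] slot=1 & 0x1 = 0x1; word=0x05
[3+:1] len=0 & 0x1 = 0x0; word=0x05
[4+:1] type=1 & 0x1 = 0x1; word=0x15
[5+:1] ver=1 & 0x1 = 0x1; word=0x35
[6+:2] bank=0 & 0x3 = 0x0; word=0x35
word = 0x35 → little-endian bytes:
  [0]=0x35

35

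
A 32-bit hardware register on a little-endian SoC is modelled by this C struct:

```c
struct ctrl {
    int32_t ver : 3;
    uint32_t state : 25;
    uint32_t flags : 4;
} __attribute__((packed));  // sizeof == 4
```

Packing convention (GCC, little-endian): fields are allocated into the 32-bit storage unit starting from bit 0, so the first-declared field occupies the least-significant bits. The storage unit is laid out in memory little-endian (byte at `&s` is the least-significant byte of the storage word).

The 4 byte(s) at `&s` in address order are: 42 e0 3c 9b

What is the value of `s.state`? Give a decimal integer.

23567368

[0]=0x42 [1]=0xe0 [2]=0x3c [3]=0x9b (little-endian) → word 0x9b3ce042
ver:3 @ bit 0 → (0x9b3ce042>>0)&0x7 = 0x2
state:25 @ bit 3 → (0x9b3ce042>>3)&0x1ffffff = 0x1679c08  ←
flags:4 @ bit 28 → (0x9b3ce042>>28)&0xf = 0x9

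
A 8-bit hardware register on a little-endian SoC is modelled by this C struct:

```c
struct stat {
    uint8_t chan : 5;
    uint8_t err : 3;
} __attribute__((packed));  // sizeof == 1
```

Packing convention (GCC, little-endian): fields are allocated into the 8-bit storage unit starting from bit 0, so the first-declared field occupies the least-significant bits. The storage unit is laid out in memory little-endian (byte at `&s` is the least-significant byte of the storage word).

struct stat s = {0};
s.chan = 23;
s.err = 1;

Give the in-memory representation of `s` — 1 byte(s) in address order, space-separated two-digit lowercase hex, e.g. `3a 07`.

37

[0+:5] chan=23 & 0x1f = 0x17; word=0x17
[5+:3] err=1 & 0x7 = 0x1; word=0x37
word = 0x37 → little-endian bytes:
  [0]=0x37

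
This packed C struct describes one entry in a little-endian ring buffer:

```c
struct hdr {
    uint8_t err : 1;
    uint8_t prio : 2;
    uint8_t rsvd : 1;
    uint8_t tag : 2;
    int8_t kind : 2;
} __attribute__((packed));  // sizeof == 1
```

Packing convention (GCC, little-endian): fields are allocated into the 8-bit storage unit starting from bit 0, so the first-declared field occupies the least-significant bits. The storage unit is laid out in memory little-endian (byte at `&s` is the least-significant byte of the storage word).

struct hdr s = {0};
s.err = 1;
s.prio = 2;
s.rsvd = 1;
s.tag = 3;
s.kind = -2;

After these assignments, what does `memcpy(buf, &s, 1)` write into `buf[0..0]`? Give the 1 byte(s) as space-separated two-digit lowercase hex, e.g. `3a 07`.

bd

[0+:1] err=1 & 0x1 = 0x1; word=0x01
[1+:2] prio=2 & 0x3 = 0x2; word=0x05
[3+:1] rsvd=1 & 0x1 = 0x1; word=0x0d
[4+:2] tag=3 & 0x3 = 0x3; word=0x3d
[6+:2] kind=-2 & 0x3 = 0x2; word=0xbd
word = 0xbd → little-endian bytes:
  [0]=0xbd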